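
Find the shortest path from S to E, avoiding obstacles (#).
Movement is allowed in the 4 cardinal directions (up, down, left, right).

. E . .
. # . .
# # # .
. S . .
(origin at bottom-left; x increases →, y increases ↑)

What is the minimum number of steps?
7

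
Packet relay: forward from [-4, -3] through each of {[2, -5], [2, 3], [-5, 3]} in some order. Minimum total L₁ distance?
22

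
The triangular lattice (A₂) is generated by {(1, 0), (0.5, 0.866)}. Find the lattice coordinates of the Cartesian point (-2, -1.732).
-b₁ - 2b₂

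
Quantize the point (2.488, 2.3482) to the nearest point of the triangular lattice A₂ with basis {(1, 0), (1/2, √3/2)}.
(2.5, 2.598)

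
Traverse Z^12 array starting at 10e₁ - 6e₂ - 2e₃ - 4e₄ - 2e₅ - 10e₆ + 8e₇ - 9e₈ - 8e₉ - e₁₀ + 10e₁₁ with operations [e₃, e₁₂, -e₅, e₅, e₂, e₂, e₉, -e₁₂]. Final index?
(10, -4, -1, -4, -2, -10, 8, -9, -7, -1, 10, 0)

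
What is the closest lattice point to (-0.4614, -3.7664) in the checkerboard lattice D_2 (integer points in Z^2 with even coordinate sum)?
(0, -4)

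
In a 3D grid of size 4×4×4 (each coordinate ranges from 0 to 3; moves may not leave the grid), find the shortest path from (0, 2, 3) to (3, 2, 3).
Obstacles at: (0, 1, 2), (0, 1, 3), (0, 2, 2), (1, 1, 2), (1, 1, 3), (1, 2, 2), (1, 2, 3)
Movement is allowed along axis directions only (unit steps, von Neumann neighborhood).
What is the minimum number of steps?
5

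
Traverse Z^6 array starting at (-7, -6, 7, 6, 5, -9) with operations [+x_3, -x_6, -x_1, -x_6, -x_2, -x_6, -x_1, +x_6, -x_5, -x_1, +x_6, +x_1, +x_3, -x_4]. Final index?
(-9, -7, 9, 5, 4, -10)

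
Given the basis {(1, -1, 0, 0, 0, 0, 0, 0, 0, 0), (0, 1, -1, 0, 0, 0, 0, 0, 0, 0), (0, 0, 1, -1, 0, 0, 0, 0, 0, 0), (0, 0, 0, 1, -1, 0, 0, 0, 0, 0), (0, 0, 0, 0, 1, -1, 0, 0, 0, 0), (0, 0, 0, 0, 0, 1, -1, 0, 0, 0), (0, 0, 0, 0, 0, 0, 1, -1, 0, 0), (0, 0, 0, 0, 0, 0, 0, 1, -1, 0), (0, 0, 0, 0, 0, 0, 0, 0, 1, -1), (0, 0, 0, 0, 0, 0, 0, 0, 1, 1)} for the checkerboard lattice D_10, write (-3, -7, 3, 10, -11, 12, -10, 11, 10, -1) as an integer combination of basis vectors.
-3b₁ - 10b₂ - 7b₃ + 3b₄ - 8b₅ + 4b₆ - 6b₇ + 5b₈ + 8b₉ + 7b₁₀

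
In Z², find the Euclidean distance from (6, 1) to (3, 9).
8.544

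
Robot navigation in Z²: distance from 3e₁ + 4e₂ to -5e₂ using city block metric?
12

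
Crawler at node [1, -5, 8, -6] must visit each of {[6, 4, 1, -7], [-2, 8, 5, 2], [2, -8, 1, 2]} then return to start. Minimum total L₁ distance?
90
(one optimal route: (1, -5, 8, -6) → (6, 4, 1, -7) → (-2, 8, 5, 2) → (2, -8, 1, 2) → (1, -5, 8, -6))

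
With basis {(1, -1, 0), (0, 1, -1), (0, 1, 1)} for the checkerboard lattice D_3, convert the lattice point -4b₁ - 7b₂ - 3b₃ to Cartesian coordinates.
(-4, -6, 4)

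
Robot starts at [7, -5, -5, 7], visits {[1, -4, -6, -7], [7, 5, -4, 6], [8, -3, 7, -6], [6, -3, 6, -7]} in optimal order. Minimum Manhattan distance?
64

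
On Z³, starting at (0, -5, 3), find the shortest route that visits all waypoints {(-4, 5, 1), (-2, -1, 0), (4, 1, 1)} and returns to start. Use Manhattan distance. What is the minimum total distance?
42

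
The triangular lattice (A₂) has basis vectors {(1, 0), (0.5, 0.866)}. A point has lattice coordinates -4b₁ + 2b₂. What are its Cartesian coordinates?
(-3, 1.732)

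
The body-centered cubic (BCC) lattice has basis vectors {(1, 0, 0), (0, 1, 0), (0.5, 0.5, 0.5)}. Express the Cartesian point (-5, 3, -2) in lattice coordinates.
-3b₁ + 5b₂ - 4b₃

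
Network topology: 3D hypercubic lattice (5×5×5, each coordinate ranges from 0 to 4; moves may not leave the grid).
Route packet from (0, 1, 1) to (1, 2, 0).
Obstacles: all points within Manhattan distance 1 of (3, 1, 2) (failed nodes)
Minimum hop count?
3
(one shortest path: (0, 1, 1) → (1, 1, 1) → (1, 2, 1) → (1, 2, 0))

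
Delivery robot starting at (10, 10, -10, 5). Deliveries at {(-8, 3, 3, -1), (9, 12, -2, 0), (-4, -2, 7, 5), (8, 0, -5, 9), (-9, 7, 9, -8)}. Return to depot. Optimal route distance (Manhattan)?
146
(one optimal route: (10, 10, -10, 5) → (9, 12, -2, 0) → (-8, 3, 3, -1) → (-9, 7, 9, -8) → (-4, -2, 7, 5) → (8, 0, -5, 9) → (10, 10, -10, 5))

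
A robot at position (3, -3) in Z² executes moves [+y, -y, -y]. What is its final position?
(3, -4)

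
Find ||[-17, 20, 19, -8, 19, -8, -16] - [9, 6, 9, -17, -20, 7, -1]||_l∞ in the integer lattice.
39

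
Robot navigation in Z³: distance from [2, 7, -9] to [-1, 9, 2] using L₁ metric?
16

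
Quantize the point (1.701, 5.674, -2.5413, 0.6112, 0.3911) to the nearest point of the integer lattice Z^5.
(2, 6, -3, 1, 0)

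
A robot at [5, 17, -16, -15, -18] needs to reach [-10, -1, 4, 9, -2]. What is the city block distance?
93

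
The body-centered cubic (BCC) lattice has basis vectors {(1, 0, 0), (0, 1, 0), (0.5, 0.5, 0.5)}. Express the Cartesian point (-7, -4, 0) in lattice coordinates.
-7b₁ - 4b₂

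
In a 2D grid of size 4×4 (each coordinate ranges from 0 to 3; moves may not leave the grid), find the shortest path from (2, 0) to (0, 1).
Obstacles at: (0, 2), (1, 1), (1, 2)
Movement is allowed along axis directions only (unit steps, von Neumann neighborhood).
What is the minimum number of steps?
3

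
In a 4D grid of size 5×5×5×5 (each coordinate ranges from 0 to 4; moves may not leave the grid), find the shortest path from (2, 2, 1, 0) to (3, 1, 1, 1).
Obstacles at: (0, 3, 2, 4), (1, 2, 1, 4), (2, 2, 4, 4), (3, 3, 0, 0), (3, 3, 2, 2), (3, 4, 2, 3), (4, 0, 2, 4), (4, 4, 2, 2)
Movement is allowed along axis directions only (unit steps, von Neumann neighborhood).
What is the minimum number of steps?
3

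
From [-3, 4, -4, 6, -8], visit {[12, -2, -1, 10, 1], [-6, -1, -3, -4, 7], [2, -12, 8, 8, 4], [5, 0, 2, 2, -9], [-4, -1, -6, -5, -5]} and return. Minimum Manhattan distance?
172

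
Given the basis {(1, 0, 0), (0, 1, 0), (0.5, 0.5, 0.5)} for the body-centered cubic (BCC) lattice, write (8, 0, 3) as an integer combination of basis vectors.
5b₁ - 3b₂ + 6b₃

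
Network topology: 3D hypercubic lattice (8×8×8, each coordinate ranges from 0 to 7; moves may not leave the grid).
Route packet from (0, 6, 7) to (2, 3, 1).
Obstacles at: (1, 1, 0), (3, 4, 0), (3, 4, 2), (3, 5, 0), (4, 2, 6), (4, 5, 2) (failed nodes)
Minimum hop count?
11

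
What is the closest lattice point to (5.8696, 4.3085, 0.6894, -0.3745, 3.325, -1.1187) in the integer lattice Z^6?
(6, 4, 1, 0, 3, -1)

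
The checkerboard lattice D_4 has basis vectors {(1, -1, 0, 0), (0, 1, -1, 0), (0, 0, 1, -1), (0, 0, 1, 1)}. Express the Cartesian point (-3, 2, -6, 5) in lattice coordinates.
-3b₁ - b₂ - 6b₃ - b₄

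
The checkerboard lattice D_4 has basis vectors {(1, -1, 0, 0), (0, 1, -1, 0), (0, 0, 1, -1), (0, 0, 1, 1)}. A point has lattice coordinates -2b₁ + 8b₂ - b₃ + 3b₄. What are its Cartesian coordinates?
(-2, 10, -6, 4)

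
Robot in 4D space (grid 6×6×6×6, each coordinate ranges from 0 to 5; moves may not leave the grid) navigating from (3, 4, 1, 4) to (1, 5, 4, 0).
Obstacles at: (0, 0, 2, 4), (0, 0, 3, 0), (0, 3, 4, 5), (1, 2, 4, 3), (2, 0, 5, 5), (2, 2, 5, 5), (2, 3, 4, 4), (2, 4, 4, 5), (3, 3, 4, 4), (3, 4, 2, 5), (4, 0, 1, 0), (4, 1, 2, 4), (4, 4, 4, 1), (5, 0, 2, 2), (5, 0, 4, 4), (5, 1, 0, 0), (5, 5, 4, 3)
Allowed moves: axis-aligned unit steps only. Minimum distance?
10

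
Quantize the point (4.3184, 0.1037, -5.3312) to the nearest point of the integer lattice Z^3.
(4, 0, -5)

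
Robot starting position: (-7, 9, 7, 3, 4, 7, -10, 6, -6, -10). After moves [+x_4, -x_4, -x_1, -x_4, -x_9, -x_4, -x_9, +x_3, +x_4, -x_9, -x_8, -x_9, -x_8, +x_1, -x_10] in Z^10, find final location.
(-7, 9, 8, 2, 4, 7, -10, 4, -10, -11)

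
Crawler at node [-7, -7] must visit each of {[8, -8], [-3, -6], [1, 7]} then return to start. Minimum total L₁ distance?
60
(one optimal route: (-7, -7) → (8, -8) → (1, 7) → (-3, -6) → (-7, -7))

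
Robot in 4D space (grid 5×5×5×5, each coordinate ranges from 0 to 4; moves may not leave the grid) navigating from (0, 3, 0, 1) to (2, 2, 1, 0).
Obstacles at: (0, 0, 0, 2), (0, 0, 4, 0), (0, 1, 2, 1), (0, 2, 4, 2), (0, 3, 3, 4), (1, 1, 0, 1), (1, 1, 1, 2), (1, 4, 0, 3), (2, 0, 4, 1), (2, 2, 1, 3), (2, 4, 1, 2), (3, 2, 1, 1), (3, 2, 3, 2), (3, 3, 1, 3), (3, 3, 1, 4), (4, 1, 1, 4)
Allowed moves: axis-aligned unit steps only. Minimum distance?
5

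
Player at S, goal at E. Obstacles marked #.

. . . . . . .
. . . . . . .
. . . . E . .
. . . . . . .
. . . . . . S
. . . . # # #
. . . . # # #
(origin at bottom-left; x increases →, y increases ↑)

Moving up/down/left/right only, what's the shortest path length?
4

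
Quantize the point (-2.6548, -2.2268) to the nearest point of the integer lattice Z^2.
(-3, -2)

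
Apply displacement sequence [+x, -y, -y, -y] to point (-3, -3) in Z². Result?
(-2, -6)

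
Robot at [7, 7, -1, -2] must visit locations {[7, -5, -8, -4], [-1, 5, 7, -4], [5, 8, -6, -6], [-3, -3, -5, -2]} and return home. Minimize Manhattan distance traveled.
92
(one optimal route: (7, 7, -1, -2) → (-1, 5, 7, -4) → (-3, -3, -5, -2) → (7, -5, -8, -4) → (5, 8, -6, -6) → (7, 7, -1, -2))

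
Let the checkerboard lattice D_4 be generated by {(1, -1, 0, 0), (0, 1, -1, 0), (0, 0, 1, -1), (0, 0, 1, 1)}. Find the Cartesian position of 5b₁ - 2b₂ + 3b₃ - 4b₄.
(5, -7, 1, -7)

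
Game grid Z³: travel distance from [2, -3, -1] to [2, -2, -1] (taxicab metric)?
1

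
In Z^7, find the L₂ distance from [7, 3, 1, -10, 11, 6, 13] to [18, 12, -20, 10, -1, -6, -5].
40.6817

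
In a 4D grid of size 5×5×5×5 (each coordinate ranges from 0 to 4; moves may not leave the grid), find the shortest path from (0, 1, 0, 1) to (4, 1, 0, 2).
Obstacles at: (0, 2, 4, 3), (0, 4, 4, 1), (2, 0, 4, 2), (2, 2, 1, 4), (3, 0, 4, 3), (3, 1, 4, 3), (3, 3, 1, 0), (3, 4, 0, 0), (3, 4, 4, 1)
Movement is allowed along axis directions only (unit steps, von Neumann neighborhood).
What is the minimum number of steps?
5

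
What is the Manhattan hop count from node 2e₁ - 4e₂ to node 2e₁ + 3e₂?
7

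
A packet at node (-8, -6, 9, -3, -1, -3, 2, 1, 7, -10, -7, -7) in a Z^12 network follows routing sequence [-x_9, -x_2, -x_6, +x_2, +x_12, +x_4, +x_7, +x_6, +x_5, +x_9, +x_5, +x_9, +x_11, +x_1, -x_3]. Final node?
(-7, -6, 8, -2, 1, -3, 3, 1, 8, -10, -6, -6)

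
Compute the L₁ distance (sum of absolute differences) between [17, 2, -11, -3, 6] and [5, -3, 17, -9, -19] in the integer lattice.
76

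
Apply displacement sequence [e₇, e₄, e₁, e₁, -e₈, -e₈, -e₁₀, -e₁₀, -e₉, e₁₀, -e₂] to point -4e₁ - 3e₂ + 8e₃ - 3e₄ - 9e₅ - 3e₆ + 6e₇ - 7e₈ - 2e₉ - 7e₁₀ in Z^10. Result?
(-2, -4, 8, -2, -9, -3, 7, -9, -3, -8)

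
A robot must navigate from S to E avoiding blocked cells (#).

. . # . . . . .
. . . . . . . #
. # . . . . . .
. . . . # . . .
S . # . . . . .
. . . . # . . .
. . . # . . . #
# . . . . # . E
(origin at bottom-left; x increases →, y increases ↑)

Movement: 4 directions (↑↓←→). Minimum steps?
12
(one shortest path: (0, 3) → (1, 3) → (1, 2) → (2, 2) → (3, 2) → (3, 3) → (4, 3) → (5, 3) → (6, 3) → (6, 2) → (6, 1) → (6, 0) → (7, 0))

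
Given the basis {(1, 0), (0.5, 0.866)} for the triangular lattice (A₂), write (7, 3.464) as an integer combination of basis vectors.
5b₁ + 4b₂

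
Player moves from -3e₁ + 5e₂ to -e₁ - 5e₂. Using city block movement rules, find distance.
12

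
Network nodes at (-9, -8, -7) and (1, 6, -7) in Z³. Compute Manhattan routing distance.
24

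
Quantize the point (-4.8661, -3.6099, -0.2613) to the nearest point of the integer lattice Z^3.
(-5, -4, 0)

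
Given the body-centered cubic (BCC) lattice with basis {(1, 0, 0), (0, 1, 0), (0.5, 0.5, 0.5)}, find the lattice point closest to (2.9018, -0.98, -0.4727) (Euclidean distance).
(3, -1, 0)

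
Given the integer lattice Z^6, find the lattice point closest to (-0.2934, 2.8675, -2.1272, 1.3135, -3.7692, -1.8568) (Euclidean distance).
(0, 3, -2, 1, -4, -2)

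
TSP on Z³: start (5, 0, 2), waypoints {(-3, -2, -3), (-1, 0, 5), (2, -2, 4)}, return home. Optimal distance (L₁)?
40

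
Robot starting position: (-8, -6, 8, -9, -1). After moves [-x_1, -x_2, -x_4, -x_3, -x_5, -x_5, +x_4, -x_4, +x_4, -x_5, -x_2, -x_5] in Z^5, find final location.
(-9, -8, 7, -9, -5)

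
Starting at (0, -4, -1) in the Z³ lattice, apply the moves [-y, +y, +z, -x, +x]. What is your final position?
(0, -4, 0)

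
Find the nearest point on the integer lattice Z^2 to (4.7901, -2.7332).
(5, -3)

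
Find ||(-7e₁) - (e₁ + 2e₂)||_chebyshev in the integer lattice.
8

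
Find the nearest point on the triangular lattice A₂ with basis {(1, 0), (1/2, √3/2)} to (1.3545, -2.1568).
(1.5, -2.598)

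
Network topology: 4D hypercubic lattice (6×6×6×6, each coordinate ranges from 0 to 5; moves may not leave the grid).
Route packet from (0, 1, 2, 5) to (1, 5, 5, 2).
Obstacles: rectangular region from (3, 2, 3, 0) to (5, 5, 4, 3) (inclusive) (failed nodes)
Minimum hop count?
11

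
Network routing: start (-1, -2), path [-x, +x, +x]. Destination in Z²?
(0, -2)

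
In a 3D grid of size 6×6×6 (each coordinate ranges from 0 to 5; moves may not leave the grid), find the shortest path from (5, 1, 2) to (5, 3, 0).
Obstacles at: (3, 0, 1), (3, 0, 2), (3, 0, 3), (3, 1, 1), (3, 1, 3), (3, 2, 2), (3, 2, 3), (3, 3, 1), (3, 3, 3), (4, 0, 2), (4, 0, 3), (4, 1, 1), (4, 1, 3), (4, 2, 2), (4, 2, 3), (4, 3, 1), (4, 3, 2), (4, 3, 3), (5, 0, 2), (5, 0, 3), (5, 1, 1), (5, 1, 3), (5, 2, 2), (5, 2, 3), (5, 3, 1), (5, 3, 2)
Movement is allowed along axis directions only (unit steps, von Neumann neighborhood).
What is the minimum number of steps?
10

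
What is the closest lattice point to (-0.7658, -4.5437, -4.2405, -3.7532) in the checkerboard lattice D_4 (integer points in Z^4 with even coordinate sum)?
(-1, -5, -4, -4)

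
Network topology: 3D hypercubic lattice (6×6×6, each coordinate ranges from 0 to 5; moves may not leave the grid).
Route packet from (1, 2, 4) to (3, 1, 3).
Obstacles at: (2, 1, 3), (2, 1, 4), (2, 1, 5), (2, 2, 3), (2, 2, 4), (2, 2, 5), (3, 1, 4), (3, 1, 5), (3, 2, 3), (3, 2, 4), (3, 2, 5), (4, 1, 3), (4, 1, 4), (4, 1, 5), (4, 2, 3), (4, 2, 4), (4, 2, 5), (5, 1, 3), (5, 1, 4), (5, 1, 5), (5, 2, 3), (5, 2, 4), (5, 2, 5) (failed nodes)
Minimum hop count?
6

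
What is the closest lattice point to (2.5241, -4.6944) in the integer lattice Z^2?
(3, -5)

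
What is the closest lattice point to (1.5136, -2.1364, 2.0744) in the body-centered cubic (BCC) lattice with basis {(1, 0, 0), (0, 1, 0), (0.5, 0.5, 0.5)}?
(2, -2, 2)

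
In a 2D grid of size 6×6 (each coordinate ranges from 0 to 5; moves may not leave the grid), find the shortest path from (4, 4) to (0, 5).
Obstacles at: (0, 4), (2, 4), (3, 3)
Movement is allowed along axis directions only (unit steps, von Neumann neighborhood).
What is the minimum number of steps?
5
(one shortest path: (4, 4) → (3, 4) → (3, 5) → (2, 5) → (1, 5) → (0, 5))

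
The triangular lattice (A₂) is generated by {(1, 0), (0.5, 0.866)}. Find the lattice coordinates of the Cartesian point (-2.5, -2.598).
-b₁ - 3b₂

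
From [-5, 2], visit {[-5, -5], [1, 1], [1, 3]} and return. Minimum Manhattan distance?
28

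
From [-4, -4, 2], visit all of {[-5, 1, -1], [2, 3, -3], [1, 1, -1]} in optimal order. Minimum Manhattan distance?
20
(one optimal route: (-4, -4, 2) → (-5, 1, -1) → (1, 1, -1) → (2, 3, -3))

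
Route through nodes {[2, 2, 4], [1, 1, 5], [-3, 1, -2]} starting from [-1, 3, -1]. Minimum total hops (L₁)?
19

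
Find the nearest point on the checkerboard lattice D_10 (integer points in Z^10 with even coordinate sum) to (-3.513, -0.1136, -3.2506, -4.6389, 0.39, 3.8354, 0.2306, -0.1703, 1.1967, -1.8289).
(-3, 0, -3, -5, 0, 4, 0, 0, 1, -2)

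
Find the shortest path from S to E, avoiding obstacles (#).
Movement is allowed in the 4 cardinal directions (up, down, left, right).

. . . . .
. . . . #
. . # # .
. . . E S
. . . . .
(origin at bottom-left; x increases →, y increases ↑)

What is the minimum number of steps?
1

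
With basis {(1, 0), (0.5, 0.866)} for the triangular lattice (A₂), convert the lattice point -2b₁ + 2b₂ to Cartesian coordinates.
(-1, 1.732)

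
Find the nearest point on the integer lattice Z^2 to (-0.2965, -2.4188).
(0, -2)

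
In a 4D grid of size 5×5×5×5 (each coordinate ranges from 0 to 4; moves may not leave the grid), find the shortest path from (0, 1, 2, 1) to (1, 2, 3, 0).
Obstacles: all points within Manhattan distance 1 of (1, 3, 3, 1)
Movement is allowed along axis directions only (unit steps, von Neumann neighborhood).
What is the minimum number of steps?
4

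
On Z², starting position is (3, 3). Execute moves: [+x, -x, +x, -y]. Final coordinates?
(4, 2)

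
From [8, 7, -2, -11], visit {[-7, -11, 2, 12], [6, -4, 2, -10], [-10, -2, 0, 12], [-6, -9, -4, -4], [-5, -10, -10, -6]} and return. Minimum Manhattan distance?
152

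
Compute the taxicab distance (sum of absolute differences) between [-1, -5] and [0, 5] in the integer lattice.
11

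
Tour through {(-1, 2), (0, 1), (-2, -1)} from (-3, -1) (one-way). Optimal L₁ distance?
7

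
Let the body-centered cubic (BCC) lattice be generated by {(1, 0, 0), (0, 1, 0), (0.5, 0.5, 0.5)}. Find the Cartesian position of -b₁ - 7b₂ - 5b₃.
(-3.5, -9.5, -2.5)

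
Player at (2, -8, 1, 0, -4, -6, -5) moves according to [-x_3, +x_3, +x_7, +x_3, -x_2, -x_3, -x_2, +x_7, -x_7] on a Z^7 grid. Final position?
(2, -10, 1, 0, -4, -6, -4)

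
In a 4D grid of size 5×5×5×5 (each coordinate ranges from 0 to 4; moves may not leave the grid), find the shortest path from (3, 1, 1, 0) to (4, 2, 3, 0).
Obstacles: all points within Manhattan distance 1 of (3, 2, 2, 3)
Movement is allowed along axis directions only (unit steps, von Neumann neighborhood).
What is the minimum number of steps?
4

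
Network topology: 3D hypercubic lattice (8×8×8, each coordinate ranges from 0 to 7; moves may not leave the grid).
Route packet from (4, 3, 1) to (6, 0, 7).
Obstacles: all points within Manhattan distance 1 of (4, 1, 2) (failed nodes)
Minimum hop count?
11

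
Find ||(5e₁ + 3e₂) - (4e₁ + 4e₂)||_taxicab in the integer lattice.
2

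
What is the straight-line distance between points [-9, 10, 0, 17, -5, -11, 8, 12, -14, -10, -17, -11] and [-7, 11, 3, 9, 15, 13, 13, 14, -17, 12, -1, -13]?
42.8486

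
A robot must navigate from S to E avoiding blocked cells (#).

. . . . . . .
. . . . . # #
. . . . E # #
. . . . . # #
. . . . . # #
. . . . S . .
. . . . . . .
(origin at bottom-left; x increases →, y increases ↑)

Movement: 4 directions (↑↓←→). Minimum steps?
3
(one shortest path: (4, 1) → (4, 2) → (4, 3) → (4, 4))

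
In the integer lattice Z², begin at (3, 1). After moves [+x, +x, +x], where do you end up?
(6, 1)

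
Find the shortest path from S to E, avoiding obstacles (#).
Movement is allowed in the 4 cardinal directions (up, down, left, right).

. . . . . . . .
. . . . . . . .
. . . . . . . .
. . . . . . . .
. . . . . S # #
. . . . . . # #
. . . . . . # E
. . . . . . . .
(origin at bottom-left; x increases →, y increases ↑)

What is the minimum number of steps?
6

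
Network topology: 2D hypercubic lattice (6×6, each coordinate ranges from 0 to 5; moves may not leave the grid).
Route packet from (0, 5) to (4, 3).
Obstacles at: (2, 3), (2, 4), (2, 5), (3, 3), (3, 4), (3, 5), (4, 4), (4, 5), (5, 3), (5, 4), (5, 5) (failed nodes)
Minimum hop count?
8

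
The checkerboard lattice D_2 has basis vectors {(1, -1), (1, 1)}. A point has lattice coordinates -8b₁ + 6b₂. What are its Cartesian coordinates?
(-2, 14)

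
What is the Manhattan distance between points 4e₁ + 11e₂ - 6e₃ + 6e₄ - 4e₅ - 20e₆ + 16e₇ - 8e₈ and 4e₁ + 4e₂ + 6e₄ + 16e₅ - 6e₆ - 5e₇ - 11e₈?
71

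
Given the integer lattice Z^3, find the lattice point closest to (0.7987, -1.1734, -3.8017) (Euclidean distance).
(1, -1, -4)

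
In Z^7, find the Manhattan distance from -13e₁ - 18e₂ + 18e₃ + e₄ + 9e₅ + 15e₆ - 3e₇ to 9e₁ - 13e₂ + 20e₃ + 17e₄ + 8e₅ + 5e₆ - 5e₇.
58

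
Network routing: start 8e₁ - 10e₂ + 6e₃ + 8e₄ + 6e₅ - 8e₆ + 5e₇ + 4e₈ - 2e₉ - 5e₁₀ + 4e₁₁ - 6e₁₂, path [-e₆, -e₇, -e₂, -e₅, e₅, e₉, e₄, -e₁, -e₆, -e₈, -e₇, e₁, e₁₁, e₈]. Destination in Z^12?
(8, -11, 6, 9, 6, -10, 3, 4, -1, -5, 5, -6)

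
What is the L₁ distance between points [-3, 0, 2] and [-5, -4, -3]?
11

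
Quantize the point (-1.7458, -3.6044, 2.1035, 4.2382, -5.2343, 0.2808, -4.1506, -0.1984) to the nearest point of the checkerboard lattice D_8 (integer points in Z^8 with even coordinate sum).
(-2, -3, 2, 4, -5, 0, -4, 0)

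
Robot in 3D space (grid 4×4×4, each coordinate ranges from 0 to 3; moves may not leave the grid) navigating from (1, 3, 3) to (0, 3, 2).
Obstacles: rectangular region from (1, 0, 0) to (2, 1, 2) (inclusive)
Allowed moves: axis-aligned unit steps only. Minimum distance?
2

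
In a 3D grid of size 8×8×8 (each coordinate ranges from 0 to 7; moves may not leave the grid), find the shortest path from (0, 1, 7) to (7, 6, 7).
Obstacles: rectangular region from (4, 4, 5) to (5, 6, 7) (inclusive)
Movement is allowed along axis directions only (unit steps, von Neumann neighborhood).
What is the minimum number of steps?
12
(one shortest path: (0, 1, 7) → (1, 1, 7) → (2, 1, 7) → (3, 1, 7) → (4, 1, 7) → (5, 1, 7) → (6, 1, 7) → (7, 1, 7) → (7, 2, 7) → (7, 3, 7) → (7, 4, 7) → (7, 5, 7) → (7, 6, 7))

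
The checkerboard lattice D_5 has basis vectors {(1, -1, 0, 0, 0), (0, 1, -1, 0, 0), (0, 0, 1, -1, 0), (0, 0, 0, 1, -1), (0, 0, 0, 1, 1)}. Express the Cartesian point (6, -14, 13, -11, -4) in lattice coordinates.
6b₁ - 8b₂ + 5b₃ - b₄ - 5b₅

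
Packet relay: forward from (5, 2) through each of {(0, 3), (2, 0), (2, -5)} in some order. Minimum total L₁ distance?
16
(one optimal route: (5, 2) → (0, 3) → (2, 0) → (2, -5))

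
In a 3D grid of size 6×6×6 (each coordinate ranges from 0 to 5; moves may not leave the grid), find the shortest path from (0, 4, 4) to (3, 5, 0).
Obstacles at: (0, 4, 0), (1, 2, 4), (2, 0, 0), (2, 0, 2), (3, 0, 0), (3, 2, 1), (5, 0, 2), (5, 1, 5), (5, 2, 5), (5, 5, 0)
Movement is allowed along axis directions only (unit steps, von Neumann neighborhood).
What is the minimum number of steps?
8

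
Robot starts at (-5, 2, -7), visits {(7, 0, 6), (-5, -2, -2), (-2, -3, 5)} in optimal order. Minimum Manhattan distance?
33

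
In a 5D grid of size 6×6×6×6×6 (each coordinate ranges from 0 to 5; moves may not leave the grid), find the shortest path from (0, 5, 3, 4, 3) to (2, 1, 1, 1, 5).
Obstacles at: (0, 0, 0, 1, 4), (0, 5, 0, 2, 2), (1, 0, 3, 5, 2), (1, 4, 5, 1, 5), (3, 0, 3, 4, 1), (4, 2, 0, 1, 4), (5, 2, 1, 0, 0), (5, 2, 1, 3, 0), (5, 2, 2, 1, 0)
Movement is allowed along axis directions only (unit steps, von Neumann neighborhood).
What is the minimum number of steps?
13
(one shortest path: (0, 5, 3, 4, 3) → (1, 5, 3, 4, 3) → (2, 5, 3, 4, 3) → (2, 4, 3, 4, 3) → (2, 3, 3, 4, 3) → (2, 2, 3, 4, 3) → (2, 1, 3, 4, 3) → (2, 1, 2, 4, 3) → (2, 1, 1, 4, 3) → (2, 1, 1, 3, 3) → (2, 1, 1, 2, 3) → (2, 1, 1, 1, 3) → (2, 1, 1, 1, 4) → (2, 1, 1, 1, 5))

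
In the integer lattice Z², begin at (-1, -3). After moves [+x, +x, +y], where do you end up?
(1, -2)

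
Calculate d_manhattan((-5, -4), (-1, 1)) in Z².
9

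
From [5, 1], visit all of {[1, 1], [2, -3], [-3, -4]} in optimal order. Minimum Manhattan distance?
15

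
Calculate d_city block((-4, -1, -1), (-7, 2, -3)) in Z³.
8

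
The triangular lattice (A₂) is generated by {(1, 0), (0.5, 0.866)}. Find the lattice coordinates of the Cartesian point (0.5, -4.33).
3b₁ - 5b₂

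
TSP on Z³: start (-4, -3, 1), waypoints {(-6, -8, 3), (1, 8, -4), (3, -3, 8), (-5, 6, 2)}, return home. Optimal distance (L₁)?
78
(one optimal route: (-4, -3, 1) → (-6, -8, 3) → (3, -3, 8) → (1, 8, -4) → (-5, 6, 2) → (-4, -3, 1))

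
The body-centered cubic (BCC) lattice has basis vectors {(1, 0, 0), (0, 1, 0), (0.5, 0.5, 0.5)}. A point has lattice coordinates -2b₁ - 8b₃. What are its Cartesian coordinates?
(-6, -4, -4)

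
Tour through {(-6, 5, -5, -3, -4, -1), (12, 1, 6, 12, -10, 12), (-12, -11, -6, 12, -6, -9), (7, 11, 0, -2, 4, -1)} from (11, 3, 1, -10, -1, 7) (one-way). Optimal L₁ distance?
187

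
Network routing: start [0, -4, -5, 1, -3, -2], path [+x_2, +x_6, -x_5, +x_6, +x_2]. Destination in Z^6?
(0, -2, -5, 1, -4, 0)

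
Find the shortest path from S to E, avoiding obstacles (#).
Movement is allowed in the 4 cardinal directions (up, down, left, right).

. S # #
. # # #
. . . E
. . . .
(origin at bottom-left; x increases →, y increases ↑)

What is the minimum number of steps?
6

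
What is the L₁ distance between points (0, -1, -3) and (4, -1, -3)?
4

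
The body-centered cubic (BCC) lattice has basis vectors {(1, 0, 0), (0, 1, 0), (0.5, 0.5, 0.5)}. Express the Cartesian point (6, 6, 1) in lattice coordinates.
5b₁ + 5b₂ + 2b₃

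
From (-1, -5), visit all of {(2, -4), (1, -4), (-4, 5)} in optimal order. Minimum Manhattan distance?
19
(one optimal route: (-1, -5) → (2, -4) → (1, -4) → (-4, 5))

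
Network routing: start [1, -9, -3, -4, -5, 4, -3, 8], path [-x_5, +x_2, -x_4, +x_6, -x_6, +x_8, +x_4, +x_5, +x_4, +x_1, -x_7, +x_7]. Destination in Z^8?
(2, -8, -3, -3, -5, 4, -3, 9)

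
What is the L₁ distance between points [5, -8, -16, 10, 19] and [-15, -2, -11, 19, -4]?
63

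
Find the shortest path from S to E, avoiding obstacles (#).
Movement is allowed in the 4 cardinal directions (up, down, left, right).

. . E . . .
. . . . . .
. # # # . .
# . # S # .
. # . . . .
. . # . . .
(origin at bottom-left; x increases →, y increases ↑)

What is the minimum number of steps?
10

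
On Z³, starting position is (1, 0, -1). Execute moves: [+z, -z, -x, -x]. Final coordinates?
(-1, 0, -1)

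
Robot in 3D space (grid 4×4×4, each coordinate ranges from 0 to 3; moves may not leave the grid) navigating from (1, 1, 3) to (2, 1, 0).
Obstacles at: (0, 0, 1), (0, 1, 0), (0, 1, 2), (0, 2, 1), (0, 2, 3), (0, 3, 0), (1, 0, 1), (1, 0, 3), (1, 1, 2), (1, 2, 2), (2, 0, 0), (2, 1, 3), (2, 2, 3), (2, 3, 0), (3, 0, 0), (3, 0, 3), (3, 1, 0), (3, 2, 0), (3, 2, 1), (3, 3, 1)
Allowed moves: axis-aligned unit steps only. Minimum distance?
8
(one shortest path: (1, 1, 3) → (0, 1, 3) → (0, 0, 3) → (0, 0, 2) → (1, 0, 2) → (2, 0, 2) → (2, 1, 2) → (2, 1, 1) → (2, 1, 0))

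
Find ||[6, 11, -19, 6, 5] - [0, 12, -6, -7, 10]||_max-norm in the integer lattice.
13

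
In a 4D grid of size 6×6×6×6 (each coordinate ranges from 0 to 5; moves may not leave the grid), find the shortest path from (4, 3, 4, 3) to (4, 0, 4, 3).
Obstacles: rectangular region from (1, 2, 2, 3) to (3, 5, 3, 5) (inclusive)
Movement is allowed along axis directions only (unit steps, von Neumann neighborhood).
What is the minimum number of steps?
3
(one shortest path: (4, 3, 4, 3) → (4, 2, 4, 3) → (4, 1, 4, 3) → (4, 0, 4, 3))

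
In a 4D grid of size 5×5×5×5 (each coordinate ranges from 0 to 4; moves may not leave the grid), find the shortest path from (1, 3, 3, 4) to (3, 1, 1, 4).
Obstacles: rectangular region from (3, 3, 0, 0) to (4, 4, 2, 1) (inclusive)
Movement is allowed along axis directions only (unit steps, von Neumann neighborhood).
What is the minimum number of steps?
6
(one shortest path: (1, 3, 3, 4) → (2, 3, 3, 4) → (3, 3, 3, 4) → (3, 2, 3, 4) → (3, 1, 3, 4) → (3, 1, 2, 4) → (3, 1, 1, 4))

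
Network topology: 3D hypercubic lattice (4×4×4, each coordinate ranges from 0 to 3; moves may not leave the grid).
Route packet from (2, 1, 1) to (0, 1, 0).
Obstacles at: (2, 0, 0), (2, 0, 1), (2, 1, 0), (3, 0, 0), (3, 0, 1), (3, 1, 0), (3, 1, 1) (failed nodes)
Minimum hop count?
3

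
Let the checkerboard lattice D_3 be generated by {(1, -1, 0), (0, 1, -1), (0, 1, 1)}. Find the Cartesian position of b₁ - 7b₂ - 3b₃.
(1, -11, 4)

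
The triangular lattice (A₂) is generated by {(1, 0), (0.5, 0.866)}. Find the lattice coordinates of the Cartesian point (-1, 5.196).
-4b₁ + 6b₂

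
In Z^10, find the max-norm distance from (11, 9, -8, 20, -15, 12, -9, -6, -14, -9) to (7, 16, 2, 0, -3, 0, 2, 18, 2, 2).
24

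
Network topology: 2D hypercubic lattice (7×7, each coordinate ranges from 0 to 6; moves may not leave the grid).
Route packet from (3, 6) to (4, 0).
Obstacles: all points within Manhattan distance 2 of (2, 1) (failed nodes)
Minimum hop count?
9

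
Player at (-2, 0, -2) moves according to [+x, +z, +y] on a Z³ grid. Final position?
(-1, 1, -1)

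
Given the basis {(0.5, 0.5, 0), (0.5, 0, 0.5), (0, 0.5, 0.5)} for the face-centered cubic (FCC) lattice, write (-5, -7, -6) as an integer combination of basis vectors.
-6b₁ - 4b₂ - 8b₃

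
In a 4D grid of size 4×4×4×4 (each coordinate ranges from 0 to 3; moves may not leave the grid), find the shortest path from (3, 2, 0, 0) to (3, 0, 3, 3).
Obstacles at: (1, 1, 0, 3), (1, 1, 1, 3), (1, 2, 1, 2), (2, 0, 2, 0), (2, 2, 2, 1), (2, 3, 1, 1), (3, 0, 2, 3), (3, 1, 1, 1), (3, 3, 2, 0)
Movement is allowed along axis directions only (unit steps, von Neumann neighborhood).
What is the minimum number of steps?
8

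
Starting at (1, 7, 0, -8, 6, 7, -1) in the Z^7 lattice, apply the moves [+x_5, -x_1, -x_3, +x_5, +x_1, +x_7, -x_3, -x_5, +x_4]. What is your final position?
(1, 7, -2, -7, 7, 7, 0)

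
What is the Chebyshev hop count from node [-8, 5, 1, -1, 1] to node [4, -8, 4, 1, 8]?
13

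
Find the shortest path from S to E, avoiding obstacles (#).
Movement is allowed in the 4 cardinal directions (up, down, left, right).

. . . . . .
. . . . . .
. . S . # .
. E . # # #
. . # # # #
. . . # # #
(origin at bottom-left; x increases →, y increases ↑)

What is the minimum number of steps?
2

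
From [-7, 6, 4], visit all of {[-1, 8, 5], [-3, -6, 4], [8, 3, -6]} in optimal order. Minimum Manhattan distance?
56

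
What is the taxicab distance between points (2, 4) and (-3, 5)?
6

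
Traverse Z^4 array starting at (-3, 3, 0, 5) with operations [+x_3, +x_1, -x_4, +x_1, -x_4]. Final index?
(-1, 3, 1, 3)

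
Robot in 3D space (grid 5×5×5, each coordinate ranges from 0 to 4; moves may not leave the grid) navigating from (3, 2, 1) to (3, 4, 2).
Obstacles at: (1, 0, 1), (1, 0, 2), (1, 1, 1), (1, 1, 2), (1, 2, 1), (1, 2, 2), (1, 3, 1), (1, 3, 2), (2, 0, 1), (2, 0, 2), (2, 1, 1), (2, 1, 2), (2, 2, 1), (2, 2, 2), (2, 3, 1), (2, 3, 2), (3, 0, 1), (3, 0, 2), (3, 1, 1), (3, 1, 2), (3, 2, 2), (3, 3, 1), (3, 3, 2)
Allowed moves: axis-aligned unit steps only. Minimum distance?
5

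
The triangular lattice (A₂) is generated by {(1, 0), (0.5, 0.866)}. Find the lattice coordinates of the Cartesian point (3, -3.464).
5b₁ - 4b₂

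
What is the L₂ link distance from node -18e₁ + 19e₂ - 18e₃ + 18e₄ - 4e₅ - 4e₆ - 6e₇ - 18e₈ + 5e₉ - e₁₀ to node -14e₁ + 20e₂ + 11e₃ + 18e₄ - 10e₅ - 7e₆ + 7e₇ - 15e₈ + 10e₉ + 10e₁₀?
35.0286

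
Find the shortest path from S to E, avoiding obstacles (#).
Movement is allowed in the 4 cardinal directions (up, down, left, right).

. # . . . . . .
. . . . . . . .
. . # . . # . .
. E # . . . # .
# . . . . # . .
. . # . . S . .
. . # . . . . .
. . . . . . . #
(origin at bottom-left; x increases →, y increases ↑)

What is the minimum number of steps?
6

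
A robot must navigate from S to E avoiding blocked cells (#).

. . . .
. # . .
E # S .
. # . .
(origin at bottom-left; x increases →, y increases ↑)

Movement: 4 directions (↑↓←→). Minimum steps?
6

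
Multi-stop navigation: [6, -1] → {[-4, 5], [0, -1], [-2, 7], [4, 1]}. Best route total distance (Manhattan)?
24
(one optimal route: (6, -1) → (4, 1) → (0, -1) → (-4, 5) → (-2, 7))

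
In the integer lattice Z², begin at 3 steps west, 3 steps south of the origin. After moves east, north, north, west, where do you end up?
(-3, -1)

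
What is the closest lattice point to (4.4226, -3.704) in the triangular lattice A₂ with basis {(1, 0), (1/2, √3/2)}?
(4, -3.464)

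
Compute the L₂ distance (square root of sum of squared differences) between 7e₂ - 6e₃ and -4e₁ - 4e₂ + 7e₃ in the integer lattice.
17.4929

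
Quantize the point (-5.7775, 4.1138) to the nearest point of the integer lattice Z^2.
(-6, 4)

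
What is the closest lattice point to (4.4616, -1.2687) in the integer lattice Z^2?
(4, -1)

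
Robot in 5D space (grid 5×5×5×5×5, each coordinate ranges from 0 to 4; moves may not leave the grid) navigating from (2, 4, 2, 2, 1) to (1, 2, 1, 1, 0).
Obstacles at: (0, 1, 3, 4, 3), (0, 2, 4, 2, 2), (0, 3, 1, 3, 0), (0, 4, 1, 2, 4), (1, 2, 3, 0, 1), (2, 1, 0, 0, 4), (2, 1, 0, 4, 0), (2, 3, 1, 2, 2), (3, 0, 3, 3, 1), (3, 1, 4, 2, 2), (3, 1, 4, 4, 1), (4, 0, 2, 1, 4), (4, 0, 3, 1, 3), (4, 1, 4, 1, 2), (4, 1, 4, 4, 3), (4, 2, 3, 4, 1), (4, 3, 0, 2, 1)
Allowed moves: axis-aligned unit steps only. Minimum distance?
6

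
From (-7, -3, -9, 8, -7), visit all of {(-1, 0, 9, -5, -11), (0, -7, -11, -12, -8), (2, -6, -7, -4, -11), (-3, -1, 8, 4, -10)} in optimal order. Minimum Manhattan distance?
88
(one optimal route: (-7, -3, -9, 8, -7) → (-3, -1, 8, 4, -10) → (-1, 0, 9, -5, -11) → (2, -6, -7, -4, -11) → (0, -7, -11, -12, -8))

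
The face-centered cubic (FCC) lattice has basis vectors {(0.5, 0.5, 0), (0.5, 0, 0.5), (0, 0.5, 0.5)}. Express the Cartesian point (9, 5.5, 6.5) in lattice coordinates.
8b₁ + 10b₂ + 3b₃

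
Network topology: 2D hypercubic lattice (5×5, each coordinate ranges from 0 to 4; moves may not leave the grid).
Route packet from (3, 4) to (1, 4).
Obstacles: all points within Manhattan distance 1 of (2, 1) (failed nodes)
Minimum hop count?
2
(one shortest path: (3, 4) → (2, 4) → (1, 4))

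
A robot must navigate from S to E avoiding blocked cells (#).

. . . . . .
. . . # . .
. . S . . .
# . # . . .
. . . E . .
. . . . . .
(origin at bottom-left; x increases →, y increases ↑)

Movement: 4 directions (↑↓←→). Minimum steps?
3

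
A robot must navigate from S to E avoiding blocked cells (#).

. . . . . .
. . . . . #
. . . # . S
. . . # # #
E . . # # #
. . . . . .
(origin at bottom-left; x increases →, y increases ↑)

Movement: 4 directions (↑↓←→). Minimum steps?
9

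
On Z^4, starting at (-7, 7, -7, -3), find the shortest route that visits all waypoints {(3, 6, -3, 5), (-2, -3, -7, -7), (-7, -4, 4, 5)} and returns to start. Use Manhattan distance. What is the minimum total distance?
98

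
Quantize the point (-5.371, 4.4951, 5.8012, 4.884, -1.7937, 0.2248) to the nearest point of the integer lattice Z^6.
(-5, 4, 6, 5, -2, 0)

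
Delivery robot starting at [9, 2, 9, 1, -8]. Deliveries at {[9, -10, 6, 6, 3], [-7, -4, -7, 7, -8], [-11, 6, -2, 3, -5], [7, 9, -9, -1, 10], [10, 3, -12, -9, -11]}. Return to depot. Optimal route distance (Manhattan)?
228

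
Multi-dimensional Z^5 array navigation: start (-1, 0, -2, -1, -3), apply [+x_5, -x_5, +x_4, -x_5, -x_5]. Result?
(-1, 0, -2, 0, -5)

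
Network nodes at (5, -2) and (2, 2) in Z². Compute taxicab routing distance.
7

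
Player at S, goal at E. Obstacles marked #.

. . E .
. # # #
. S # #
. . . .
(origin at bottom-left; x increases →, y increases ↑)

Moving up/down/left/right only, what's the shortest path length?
5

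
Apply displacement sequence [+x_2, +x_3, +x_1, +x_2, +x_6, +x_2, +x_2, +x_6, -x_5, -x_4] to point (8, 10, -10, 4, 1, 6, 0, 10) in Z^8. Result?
(9, 14, -9, 3, 0, 8, 0, 10)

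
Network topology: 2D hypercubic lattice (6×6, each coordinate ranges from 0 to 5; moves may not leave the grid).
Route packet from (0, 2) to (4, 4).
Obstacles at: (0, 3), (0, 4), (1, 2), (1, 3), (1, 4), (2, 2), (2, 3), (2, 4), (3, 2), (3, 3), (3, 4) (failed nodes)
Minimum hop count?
8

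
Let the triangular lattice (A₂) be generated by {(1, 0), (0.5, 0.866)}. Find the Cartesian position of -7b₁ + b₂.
(-6.5, 0.866)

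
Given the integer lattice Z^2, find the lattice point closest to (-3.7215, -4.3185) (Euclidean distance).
(-4, -4)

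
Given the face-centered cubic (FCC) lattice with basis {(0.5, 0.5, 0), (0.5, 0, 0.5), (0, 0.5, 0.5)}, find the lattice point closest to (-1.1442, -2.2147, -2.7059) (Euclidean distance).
(-1, -2.5, -2.5)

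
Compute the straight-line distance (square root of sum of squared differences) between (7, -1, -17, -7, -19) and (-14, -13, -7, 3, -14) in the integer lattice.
28.4605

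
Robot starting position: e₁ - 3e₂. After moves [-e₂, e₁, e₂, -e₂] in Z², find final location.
(2, -4)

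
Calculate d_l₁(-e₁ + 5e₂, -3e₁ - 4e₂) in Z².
11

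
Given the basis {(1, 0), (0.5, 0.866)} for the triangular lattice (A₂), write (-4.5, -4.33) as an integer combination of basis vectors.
-2b₁ - 5b₂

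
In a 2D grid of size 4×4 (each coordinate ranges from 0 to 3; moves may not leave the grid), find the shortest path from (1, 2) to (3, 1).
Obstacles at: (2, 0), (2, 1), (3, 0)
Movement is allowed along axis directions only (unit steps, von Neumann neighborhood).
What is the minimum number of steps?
3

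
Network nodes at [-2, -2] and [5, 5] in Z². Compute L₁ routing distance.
14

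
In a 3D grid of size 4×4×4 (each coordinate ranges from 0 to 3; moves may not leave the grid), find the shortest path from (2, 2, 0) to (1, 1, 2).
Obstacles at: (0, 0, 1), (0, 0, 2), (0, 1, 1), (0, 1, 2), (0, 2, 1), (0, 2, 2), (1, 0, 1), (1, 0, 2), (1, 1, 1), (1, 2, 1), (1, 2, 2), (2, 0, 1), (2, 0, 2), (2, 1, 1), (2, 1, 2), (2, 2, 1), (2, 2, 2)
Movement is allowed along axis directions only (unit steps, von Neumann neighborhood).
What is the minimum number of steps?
8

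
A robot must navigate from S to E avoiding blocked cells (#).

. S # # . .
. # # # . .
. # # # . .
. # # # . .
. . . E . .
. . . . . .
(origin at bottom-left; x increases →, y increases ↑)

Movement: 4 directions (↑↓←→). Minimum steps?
8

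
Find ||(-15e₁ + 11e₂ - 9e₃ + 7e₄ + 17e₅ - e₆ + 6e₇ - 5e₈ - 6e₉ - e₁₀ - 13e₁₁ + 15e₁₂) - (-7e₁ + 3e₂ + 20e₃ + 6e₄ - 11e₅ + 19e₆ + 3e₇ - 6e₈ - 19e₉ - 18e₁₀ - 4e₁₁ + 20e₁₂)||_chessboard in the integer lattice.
29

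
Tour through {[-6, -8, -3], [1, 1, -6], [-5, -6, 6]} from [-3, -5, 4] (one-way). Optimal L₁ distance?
36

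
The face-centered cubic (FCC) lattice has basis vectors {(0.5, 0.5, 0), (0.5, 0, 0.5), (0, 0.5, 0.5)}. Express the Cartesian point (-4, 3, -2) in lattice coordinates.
b₁ - 9b₂ + 5b₃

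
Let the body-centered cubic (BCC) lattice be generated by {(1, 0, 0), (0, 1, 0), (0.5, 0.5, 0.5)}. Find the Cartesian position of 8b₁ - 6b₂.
(8, -6, 0)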